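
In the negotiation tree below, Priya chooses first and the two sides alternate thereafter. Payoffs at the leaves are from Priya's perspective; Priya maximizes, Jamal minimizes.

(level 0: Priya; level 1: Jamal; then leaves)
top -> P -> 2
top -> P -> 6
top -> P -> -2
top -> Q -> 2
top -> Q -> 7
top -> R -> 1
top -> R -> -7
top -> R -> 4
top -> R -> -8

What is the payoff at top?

P (Jamal): min(2, 6, -2) = -2
Q (Jamal): min(2, 7) = 2
R (Jamal): min(1, -7, 4, -8) = -8
top (Priya): max(-2, 2, -8) = 2

2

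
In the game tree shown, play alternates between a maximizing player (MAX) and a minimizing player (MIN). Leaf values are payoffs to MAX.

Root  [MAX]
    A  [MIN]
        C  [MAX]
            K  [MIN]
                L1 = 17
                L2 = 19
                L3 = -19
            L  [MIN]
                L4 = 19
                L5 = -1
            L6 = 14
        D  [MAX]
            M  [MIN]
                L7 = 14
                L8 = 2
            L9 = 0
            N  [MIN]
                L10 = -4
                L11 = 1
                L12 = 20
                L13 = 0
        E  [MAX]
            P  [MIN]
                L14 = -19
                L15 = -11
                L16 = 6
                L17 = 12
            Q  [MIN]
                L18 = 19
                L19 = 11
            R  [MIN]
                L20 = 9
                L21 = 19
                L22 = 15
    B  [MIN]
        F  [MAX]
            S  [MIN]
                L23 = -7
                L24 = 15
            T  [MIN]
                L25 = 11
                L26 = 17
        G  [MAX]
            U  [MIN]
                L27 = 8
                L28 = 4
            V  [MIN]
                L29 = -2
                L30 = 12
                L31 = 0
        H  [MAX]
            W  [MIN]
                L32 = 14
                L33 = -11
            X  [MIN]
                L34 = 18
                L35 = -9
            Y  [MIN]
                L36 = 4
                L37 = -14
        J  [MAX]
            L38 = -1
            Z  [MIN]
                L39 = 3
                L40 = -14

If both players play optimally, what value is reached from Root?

2

K (MIN): min(17, 19, -19) = -19
L (MIN): min(19, -1) = -1
C (MAX): max(-19, -1, 14) = 14
M (MIN): min(14, 2) = 2
N (MIN): min(-4, 1, 20, 0) = -4
D (MAX): max(2, 0, -4) = 2
P (MIN): min(-19, -11, 6, 12) = -19
Q (MIN): min(19, 11) = 11
R (MIN): min(9, 19, 15) = 9
E (MAX): max(-19, 11, 9) = 11
A (MIN): min(14, 2, 11) = 2
S (MIN): min(-7, 15) = -7
T (MIN): min(11, 17) = 11
F (MAX): max(-7, 11) = 11
U (MIN): min(8, 4) = 4
V (MIN): min(-2, 12, 0) = -2
G (MAX): max(4, -2) = 4
W (MIN): min(14, -11) = -11
X (MIN): min(18, -9) = -9
Y (MIN): min(4, -14) = -14
H (MAX): max(-11, -9, -14) = -9
Z (MIN): min(3, -14) = -14
J (MAX): max(-1, -14) = -1
B (MIN): min(11, 4, -9, -1) = -9
Root (MAX): max(2, -9) = 2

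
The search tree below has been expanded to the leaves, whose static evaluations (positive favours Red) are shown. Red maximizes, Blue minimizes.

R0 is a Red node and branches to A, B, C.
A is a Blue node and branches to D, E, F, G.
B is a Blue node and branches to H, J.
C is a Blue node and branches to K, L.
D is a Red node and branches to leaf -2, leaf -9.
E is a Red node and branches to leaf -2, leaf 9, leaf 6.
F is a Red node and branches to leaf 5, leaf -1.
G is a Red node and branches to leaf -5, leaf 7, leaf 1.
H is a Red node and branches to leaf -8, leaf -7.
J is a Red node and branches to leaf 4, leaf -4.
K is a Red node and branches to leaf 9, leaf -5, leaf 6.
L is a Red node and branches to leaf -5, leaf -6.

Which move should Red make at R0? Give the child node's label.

D (Red): max(-2, -9) = -2
E (Red): max(-2, 9, 6) = 9
F (Red): max(5, -1) = 5
G (Red): max(-5, 7, 1) = 7
A (Blue): min(-2, 9, 5, 7) = -2
H (Red): max(-8, -7) = -7
J (Red): max(4, -4) = 4
B (Blue): min(-7, 4) = -7
K (Red): max(9, -5, 6) = 9
L (Red): max(-5, -6) = -5
C (Blue): min(9, -5) = -5
R0 (Red): max(-2, -7, -5) = -2
Red at R0 wants the highest of {A=-2, B=-7, C=-5}, so chooses A.

A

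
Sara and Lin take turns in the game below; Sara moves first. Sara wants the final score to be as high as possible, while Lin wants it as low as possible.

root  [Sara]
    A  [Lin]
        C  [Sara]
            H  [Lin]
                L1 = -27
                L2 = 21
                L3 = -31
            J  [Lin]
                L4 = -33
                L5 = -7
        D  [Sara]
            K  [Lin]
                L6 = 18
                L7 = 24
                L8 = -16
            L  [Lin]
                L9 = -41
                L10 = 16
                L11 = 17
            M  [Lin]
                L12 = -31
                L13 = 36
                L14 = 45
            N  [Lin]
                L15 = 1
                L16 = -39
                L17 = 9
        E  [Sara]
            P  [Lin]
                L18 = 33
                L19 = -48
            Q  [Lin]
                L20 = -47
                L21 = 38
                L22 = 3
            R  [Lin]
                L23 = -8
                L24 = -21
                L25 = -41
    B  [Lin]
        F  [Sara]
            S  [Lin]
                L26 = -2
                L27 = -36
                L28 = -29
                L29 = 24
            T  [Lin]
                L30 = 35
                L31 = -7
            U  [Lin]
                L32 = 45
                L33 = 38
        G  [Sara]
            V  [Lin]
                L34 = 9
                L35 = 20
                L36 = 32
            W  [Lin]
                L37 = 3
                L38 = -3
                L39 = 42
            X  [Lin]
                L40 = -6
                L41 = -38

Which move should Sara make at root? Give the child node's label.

H (Lin): min(-27, 21, -31) = -31
J (Lin): min(-33, -7) = -33
C (Sara): max(-31, -33) = -31
K (Lin): min(18, 24, -16) = -16
L (Lin): min(-41, 16, 17) = -41
M (Lin): min(-31, 36, 45) = -31
N (Lin): min(1, -39, 9) = -39
D (Sara): max(-16, -41, -31, -39) = -16
P (Lin): min(33, -48) = -48
Q (Lin): min(-47, 38, 3) = -47
R (Lin): min(-8, -21, -41) = -41
E (Sara): max(-48, -47, -41) = -41
A (Lin): min(-31, -16, -41) = -41
S (Lin): min(-2, -36, -29, 24) = -36
T (Lin): min(35, -7) = -7
U (Lin): min(45, 38) = 38
F (Sara): max(-36, -7, 38) = 38
V (Lin): min(9, 20, 32) = 9
W (Lin): min(3, -3, 42) = -3
X (Lin): min(-6, -38) = -38
G (Sara): max(9, -3, -38) = 9
B (Lin): min(38, 9) = 9
root (Sara): max(-41, 9) = 9
Sara at root wants the highest of {A=-41, B=9}, so chooses B.

B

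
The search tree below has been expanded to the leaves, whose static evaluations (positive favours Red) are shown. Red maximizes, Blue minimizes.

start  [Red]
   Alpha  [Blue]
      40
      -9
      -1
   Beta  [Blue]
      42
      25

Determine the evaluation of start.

Alpha (Blue): min(40, -9, -1) = -9
Beta (Blue): min(42, 25) = 25
start (Red): max(-9, 25) = 25

25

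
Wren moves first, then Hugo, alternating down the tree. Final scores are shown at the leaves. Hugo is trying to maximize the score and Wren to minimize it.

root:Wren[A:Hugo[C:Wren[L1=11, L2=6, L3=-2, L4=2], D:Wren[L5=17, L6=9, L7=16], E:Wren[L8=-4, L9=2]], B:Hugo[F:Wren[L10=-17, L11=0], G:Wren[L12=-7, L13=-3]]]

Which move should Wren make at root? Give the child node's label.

B

C (Wren): min(11, 6, -2, 2) = -2
D (Wren): min(17, 9, 16) = 9
E (Wren): min(-4, 2) = -4
A (Hugo): max(-2, 9, -4) = 9
F (Wren): min(-17, 0) = -17
G (Wren): min(-7, -3) = -7
B (Hugo): max(-17, -7) = -7
root (Wren): min(9, -7) = -7
Wren at root wants the lowest of {A=9, B=-7}, so chooses B.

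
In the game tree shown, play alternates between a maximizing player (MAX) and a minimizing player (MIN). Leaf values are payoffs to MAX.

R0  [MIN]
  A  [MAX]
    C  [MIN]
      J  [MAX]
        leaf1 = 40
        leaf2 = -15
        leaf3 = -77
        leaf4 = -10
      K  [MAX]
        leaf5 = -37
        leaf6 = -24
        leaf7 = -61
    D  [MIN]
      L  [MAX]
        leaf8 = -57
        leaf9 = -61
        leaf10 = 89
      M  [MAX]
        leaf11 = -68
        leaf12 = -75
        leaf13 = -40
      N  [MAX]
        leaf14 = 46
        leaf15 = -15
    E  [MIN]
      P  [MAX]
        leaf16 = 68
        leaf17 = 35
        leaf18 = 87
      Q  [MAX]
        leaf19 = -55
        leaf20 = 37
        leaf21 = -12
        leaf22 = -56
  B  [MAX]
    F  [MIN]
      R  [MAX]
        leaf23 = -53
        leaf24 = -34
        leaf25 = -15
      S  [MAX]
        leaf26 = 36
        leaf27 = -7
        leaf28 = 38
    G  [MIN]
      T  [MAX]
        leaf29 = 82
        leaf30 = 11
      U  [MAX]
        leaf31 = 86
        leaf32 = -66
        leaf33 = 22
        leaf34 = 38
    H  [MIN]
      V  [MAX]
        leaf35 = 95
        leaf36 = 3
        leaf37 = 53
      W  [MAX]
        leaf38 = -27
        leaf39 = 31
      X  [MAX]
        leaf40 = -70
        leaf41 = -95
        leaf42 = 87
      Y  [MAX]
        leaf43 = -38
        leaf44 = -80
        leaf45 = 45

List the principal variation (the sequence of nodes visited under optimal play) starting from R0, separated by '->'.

R0 -> A -> E -> Q -> leaf20

J (MAX): max(40, -15, -77, -10) = 40
K (MAX): max(-37, -24, -61) = -24
C (MIN): min(40, -24) = -24
L (MAX): max(-57, -61, 89) = 89
M (MAX): max(-68, -75, -40) = -40
N (MAX): max(46, -15) = 46
D (MIN): min(89, -40, 46) = -40
P (MAX): max(68, 35, 87) = 87
Q (MAX): max(-55, 37, -12, -56) = 37
E (MIN): min(87, 37) = 37
A (MAX): max(-24, -40, 37) = 37
R (MAX): max(-53, -34, -15) = -15
S (MAX): max(36, -7, 38) = 38
F (MIN): min(-15, 38) = -15
T (MAX): max(82, 11) = 82
U (MAX): max(86, -66, 22, 38) = 86
G (MIN): min(82, 86) = 82
V (MAX): max(95, 3, 53) = 95
W (MAX): max(-27, 31) = 31
X (MAX): max(-70, -95, 87) = 87
Y (MAX): max(-38, -80, 45) = 45
H (MIN): min(95, 31, 87, 45) = 31
B (MAX): max(-15, 82, 31) = 82
R0 (MIN): min(37, 82) = 37
At R0, MIN picks A (lowest: 37).
At A, MAX picks E (highest: 37).
At E, MIN picks Q (lowest: 37).
At Q, MAX picks leaf20 (highest: 37).
Terminal value 37.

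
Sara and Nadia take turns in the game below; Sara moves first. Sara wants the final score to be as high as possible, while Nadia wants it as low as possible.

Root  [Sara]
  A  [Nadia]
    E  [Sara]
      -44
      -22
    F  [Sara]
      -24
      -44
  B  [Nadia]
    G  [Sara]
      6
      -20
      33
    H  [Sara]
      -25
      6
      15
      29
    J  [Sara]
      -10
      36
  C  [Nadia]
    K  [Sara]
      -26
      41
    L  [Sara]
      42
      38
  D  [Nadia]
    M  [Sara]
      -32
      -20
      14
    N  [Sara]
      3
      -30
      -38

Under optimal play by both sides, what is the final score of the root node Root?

41

E (Sara): max(-44, -22) = -22
F (Sara): max(-24, -44) = -24
A (Nadia): min(-22, -24) = -24
G (Sara): max(6, -20, 33) = 33
H (Sara): max(-25, 6, 15, 29) = 29
J (Sara): max(-10, 36) = 36
B (Nadia): min(33, 29, 36) = 29
K (Sara): max(-26, 41) = 41
L (Sara): max(42, 38) = 42
C (Nadia): min(41, 42) = 41
M (Sara): max(-32, -20, 14) = 14
N (Sara): max(3, -30, -38) = 3
D (Nadia): min(14, 3) = 3
Root (Sara): max(-24, 29, 41, 3) = 41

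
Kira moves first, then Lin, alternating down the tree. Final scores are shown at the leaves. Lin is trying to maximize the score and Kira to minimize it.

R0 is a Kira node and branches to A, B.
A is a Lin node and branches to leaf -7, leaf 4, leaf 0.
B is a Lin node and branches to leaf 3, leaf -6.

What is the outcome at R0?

A (Lin): max(-7, 4, 0) = 4
B (Lin): max(3, -6) = 3
R0 (Kira): min(4, 3) = 3

3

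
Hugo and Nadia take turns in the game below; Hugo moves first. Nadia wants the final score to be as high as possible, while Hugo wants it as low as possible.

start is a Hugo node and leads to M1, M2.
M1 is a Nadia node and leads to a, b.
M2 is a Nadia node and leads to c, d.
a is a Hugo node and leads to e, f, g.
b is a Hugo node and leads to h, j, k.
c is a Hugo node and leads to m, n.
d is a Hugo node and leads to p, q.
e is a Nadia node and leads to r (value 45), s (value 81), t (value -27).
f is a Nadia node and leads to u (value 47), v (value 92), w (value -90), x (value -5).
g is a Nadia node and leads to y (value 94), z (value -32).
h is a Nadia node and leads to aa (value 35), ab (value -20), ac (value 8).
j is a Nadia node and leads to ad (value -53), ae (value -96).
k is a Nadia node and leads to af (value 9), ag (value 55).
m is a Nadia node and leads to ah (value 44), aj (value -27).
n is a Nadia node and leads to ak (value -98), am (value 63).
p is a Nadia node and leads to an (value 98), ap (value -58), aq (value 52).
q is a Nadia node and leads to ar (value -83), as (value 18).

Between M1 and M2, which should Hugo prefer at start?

M2

e (Nadia): max(45, 81, -27) = 81
f (Nadia): max(47, 92, -90, -5) = 92
g (Nadia): max(94, -32) = 94
a (Hugo): min(81, 92, 94) = 81
h (Nadia): max(35, -20, 8) = 35
j (Nadia): max(-53, -96) = -53
k (Nadia): max(9, 55) = 55
b (Hugo): min(35, -53, 55) = -53
M1 (Nadia): max(81, -53) = 81
m (Nadia): max(44, -27) = 44
n (Nadia): max(-98, 63) = 63
c (Hugo): min(44, 63) = 44
p (Nadia): max(98, -58, 52) = 98
q (Nadia): max(-83, 18) = 18
d (Hugo): min(98, 18) = 18
M2 (Nadia): max(44, 18) = 44
Hugo prefers the lower value; M1=81, M2=44. M2 is better since 44 < 81.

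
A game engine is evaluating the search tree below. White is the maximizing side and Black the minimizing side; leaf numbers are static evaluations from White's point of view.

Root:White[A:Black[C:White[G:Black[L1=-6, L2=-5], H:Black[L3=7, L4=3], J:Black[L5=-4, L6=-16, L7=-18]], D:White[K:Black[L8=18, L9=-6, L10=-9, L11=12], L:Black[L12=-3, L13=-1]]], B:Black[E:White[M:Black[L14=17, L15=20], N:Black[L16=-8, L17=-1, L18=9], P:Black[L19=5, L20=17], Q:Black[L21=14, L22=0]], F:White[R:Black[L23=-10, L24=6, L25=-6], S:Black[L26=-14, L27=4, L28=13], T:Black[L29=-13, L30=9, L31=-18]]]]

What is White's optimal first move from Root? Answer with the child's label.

G (Black): min(-6, -5) = -6
H (Black): min(7, 3) = 3
J (Black): min(-4, -16, -18) = -18
C (White): max(-6, 3, -18) = 3
K (Black): min(18, -6, -9, 12) = -9
L (Black): min(-3, -1) = -3
D (White): max(-9, -3) = -3
A (Black): min(3, -3) = -3
M (Black): min(17, 20) = 17
N (Black): min(-8, -1, 9) = -8
P (Black): min(5, 17) = 5
Q (Black): min(14, 0) = 0
E (White): max(17, -8, 5, 0) = 17
R (Black): min(-10, 6, -6) = -10
S (Black): min(-14, 4, 13) = -14
T (Black): min(-13, 9, -18) = -18
F (White): max(-10, -14, -18) = -10
B (Black): min(17, -10) = -10
Root (White): max(-3, -10) = -3
White at Root wants the highest of {A=-3, B=-10}, so chooses A.

A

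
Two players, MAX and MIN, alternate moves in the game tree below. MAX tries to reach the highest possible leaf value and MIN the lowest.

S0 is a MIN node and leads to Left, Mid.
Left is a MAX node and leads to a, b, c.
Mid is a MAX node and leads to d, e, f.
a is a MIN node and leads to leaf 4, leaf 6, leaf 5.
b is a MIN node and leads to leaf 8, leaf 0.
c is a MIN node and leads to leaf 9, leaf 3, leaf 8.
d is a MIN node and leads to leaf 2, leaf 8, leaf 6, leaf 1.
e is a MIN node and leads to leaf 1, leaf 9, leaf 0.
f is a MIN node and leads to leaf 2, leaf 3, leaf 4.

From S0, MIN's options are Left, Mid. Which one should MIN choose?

a (MIN): min(4, 6, 5) = 4
b (MIN): min(8, 0) = 0
c (MIN): min(9, 3, 8) = 3
Left (MAX): max(4, 0, 3) = 4
d (MIN): min(2, 8, 6, 1) = 1
e (MIN): min(1, 9, 0) = 0
f (MIN): min(2, 3, 4) = 2
Mid (MAX): max(1, 0, 2) = 2
S0 (MIN): min(4, 2) = 2
MIN at S0 wants the lowest of {Left=4, Mid=2}, so chooses Mid.

Mid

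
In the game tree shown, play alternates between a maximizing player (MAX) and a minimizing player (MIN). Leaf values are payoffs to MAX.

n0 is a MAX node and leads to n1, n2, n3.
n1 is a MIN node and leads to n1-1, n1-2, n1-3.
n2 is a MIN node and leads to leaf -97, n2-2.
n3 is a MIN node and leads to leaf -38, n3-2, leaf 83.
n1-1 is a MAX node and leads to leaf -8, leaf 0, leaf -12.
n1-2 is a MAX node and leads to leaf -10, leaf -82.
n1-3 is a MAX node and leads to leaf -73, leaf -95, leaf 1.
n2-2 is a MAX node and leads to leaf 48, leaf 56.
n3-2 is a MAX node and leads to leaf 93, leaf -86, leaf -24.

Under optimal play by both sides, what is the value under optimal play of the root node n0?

n1-1 (MAX): max(-8, 0, -12) = 0
n1-2 (MAX): max(-10, -82) = -10
n1-3 (MAX): max(-73, -95, 1) = 1
n1 (MIN): min(0, -10, 1) = -10
n2-2 (MAX): max(48, 56) = 56
n2 (MIN): min(-97, 56) = -97
n3-2 (MAX): max(93, -86, -24) = 93
n3 (MIN): min(-38, 93, 83) = -38
n0 (MAX): max(-10, -97, -38) = -10

-10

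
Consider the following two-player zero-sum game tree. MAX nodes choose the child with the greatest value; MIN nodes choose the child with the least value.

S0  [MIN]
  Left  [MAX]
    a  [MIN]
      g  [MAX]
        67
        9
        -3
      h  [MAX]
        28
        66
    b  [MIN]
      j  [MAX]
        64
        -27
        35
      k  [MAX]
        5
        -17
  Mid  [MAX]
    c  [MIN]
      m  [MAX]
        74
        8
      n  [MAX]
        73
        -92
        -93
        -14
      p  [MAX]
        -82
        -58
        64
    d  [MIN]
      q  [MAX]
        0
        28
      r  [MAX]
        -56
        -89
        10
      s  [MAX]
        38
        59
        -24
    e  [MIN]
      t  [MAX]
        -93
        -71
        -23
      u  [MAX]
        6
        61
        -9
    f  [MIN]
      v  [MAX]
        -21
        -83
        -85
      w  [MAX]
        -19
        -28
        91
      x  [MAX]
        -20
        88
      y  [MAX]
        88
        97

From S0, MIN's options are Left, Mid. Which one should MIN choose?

g (MAX): max(67, 9, -3) = 67
h (MAX): max(28, 66) = 66
a (MIN): min(67, 66) = 66
j (MAX): max(64, -27, 35) = 64
k (MAX): max(5, -17) = 5
b (MIN): min(64, 5) = 5
Left (MAX): max(66, 5) = 66
m (MAX): max(74, 8) = 74
n (MAX): max(73, -92, -93, -14) = 73
p (MAX): max(-82, -58, 64) = 64
c (MIN): min(74, 73, 64) = 64
q (MAX): max(0, 28) = 28
r (MAX): max(-56, -89, 10) = 10
s (MAX): max(38, 59, -24) = 59
d (MIN): min(28, 10, 59) = 10
t (MAX): max(-93, -71, -23) = -23
u (MAX): max(6, 61, -9) = 61
e (MIN): min(-23, 61) = -23
v (MAX): max(-21, -83, -85) = -21
w (MAX): max(-19, -28, 91) = 91
x (MAX): max(-20, 88) = 88
y (MAX): max(88, 97) = 97
f (MIN): min(-21, 91, 88, 97) = -21
Mid (MAX): max(64, 10, -23, -21) = 64
S0 (MIN): min(66, 64) = 64
MIN at S0 wants the lowest of {Left=66, Mid=64}, so chooses Mid.

Mid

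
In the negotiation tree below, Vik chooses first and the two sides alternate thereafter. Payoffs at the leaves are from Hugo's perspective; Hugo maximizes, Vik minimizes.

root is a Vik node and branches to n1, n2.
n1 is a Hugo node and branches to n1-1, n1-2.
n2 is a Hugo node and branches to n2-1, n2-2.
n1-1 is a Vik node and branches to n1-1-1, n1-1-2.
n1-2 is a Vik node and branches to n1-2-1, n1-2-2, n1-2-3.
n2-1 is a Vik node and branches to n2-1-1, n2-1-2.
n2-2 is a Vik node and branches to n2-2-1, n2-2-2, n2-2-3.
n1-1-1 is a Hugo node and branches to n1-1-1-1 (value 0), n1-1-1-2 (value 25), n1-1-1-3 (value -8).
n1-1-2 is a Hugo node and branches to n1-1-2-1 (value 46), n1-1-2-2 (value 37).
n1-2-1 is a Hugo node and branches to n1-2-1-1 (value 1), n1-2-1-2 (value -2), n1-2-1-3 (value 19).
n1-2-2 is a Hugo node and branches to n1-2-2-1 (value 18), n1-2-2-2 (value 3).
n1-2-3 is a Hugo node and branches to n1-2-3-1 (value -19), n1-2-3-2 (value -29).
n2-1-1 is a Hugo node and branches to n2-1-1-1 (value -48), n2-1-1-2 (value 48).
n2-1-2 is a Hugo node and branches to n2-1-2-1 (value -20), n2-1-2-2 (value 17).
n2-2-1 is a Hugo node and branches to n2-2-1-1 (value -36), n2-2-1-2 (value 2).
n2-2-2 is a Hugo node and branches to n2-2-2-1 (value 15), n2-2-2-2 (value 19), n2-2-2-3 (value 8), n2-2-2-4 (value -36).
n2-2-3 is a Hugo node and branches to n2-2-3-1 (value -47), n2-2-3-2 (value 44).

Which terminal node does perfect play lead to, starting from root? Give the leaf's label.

n1-1-1 (Hugo): max(0, 25, -8) = 25
n1-1-2 (Hugo): max(46, 37) = 46
n1-1 (Vik): min(25, 46) = 25
n1-2-1 (Hugo): max(1, -2, 19) = 19
n1-2-2 (Hugo): max(18, 3) = 18
n1-2-3 (Hugo): max(-19, -29) = -19
n1-2 (Vik): min(19, 18, -19) = -19
n1 (Hugo): max(25, -19) = 25
n2-1-1 (Hugo): max(-48, 48) = 48
n2-1-2 (Hugo): max(-20, 17) = 17
n2-1 (Vik): min(48, 17) = 17
n2-2-1 (Hugo): max(-36, 2) = 2
n2-2-2 (Hugo): max(15, 19, 8, -36) = 19
n2-2-3 (Hugo): max(-47, 44) = 44
n2-2 (Vik): min(2, 19, 44) = 2
n2 (Hugo): max(17, 2) = 17
root (Vik): min(25, 17) = 17
At root, Vik picks n2 (lowest: 17).
At n2, Hugo picks n2-1 (highest: 17).
At n2-1, Vik picks n2-1-2 (lowest: 17).
At n2-1-2, Hugo picks n2-1-2-2 (highest: 17).
Terminal value 17.

n2-1-2-2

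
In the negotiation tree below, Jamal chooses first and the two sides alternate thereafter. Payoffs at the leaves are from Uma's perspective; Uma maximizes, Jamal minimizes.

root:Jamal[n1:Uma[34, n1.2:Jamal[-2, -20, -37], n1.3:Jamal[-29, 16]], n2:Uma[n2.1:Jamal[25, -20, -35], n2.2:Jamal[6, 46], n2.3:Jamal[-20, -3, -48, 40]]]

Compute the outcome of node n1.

34

n1.2 (Jamal): min(-2, -20, -37) = -37
n1.3 (Jamal): min(-29, 16) = -29
n1 (Uma): max(34, -37, -29) = 34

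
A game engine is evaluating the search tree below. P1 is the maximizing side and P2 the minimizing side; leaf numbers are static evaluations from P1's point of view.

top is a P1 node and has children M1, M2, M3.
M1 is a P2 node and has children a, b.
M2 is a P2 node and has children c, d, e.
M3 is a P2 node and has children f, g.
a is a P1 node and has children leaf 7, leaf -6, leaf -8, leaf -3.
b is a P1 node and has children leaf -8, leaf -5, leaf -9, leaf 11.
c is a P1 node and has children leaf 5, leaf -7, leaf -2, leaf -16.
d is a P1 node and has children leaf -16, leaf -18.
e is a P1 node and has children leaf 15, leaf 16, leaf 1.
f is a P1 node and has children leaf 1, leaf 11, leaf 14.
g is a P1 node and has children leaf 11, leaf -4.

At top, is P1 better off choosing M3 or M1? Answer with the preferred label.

f (P1): max(1, 11, 14) = 14
g (P1): max(11, -4) = 11
M3 (P2): min(14, 11) = 11
a (P1): max(7, -6, -8, -3) = 7
b (P1): max(-8, -5, -9, 11) = 11
M1 (P2): min(7, 11) = 7
P1 prefers the higher value; M3=11, M1=7. M3 is better since 11 > 7.

M3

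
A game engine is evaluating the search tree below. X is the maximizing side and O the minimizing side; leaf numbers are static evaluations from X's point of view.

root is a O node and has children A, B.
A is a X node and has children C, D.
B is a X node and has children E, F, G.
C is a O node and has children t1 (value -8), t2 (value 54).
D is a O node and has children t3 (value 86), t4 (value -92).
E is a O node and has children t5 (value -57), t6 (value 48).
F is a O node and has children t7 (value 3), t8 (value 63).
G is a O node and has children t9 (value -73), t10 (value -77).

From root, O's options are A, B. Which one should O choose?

A

C (O): min(-8, 54) = -8
D (O): min(86, -92) = -92
A (X): max(-8, -92) = -8
E (O): min(-57, 48) = -57
F (O): min(3, 63) = 3
G (O): min(-73, -77) = -77
B (X): max(-57, 3, -77) = 3
root (O): min(-8, 3) = -8
O at root wants the lowest of {A=-8, B=3}, so chooses A.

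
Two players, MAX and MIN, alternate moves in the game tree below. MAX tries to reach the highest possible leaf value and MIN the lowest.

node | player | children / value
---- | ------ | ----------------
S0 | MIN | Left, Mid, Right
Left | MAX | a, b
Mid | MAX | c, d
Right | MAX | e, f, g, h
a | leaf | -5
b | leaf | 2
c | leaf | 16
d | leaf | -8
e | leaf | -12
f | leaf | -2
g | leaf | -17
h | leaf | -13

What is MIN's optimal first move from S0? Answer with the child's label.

Left (MAX): max(-5, 2) = 2
Mid (MAX): max(16, -8) = 16
Right (MAX): max(-12, -2, -17, -13) = -2
S0 (MIN): min(2, 16, -2) = -2
MIN at S0 wants the lowest of {Left=2, Mid=16, Right=-2}, so chooses Right.

Right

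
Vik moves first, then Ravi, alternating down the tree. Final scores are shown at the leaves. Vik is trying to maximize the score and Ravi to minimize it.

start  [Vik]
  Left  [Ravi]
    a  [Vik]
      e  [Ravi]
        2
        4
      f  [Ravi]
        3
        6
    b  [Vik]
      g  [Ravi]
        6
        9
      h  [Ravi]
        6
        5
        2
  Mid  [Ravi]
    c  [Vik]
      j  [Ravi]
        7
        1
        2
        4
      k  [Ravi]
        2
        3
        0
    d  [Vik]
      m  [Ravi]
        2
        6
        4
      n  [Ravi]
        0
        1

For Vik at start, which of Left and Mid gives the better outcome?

e (Ravi): min(2, 4) = 2
f (Ravi): min(3, 6) = 3
a (Vik): max(2, 3) = 3
g (Ravi): min(6, 9) = 6
h (Ravi): min(6, 5, 2) = 2
b (Vik): max(6, 2) = 6
Left (Ravi): min(3, 6) = 3
j (Ravi): min(7, 1, 2, 4) = 1
k (Ravi): min(2, 3, 0) = 0
c (Vik): max(1, 0) = 1
m (Ravi): min(2, 6, 4) = 2
n (Ravi): min(0, 1) = 0
d (Vik): max(2, 0) = 2
Mid (Ravi): min(1, 2) = 1
Vik prefers the higher value; Left=3, Mid=1. Left is better since 3 > 1.

Left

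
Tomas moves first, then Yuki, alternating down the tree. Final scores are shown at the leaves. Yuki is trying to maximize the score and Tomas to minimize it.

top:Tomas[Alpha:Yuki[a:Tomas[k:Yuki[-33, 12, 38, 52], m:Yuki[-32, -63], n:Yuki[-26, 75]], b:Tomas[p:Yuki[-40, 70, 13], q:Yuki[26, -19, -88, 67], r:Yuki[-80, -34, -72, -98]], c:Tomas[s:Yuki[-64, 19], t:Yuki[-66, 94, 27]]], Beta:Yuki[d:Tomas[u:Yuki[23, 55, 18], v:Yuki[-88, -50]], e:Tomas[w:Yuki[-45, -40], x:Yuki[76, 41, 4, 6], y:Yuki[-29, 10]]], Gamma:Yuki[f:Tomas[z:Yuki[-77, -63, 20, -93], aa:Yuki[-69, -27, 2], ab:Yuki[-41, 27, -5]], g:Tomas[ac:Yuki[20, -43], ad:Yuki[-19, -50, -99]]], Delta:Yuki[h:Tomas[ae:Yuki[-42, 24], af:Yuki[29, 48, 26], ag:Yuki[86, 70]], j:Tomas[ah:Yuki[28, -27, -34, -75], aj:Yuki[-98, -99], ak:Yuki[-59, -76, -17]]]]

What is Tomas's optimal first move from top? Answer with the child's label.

Beta

k (Yuki): max(-33, 12, 38, 52) = 52
m (Yuki): max(-32, -63) = -32
n (Yuki): max(-26, 75) = 75
a (Tomas): min(52, -32, 75) = -32
p (Yuki): max(-40, 70, 13) = 70
q (Yuki): max(26, -19, -88, 67) = 67
r (Yuki): max(-80, -34, -72, -98) = -34
b (Tomas): min(70, 67, -34) = -34
s (Yuki): max(-64, 19) = 19
t (Yuki): max(-66, 94, 27) = 94
c (Tomas): min(19, 94) = 19
Alpha (Yuki): max(-32, -34, 19) = 19
u (Yuki): max(23, 55, 18) = 55
v (Yuki): max(-88, -50) = -50
d (Tomas): min(55, -50) = -50
w (Yuki): max(-45, -40) = -40
x (Yuki): max(76, 41, 4, 6) = 76
y (Yuki): max(-29, 10) = 10
e (Tomas): min(-40, 76, 10) = -40
Beta (Yuki): max(-50, -40) = -40
z (Yuki): max(-77, -63, 20, -93) = 20
aa (Yuki): max(-69, -27, 2) = 2
ab (Yuki): max(-41, 27, -5) = 27
f (Tomas): min(20, 2, 27) = 2
ac (Yuki): max(20, -43) = 20
ad (Yuki): max(-19, -50, -99) = -19
g (Tomas): min(20, -19) = -19
Gamma (Yuki): max(2, -19) = 2
ae (Yuki): max(-42, 24) = 24
af (Yuki): max(29, 48, 26) = 48
ag (Yuki): max(86, 70) = 86
h (Tomas): min(24, 48, 86) = 24
ah (Yuki): max(28, -27, -34, -75) = 28
aj (Yuki): max(-98, -99) = -98
ak (Yuki): max(-59, -76, -17) = -17
j (Tomas): min(28, -98, -17) = -98
Delta (Yuki): max(24, -98) = 24
top (Tomas): min(19, -40, 2, 24) = -40
Tomas at top wants the lowest of {Alpha=19, Beta=-40, Gamma=2, Delta=24}, so chooses Beta.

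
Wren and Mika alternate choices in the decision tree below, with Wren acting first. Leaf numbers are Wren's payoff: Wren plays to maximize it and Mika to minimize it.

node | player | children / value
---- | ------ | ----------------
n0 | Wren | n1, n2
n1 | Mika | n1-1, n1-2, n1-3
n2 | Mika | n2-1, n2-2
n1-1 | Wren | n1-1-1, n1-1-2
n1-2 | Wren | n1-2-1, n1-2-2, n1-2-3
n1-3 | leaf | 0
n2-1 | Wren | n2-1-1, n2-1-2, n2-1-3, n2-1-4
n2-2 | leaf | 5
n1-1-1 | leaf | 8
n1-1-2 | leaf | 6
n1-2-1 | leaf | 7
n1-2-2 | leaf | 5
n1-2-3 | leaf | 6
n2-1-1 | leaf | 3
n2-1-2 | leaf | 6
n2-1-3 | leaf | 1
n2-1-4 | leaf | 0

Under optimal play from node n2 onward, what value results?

5

n2-1 (Wren): max(3, 6, 1, 0) = 6
n2 (Mika): min(6, 5) = 5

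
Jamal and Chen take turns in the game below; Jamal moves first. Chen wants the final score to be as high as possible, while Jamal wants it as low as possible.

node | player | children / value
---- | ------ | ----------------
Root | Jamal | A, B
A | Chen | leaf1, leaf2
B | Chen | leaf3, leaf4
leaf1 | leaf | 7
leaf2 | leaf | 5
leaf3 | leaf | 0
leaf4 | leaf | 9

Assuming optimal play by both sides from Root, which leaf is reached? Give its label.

A (Chen): max(7, 5) = 7
B (Chen): max(0, 9) = 9
Root (Jamal): min(7, 9) = 7
At Root, Jamal picks A (lowest: 7).
At A, Chen picks leaf1 (highest: 7).
Terminal value 7.

leaf1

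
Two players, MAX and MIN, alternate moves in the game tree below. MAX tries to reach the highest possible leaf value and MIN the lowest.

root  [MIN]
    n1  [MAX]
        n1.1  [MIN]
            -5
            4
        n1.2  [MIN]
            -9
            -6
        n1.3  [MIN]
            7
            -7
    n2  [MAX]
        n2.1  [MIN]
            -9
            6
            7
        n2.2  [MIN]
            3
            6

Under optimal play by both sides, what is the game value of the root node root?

n1.1 (MIN): min(-5, 4) = -5
n1.2 (MIN): min(-9, -6) = -9
n1.3 (MIN): min(7, -7) = -7
n1 (MAX): max(-5, -9, -7) = -5
n2.1 (MIN): min(-9, 6, 7) = -9
n2.2 (MIN): min(3, 6) = 3
n2 (MAX): max(-9, 3) = 3
root (MIN): min(-5, 3) = -5

-5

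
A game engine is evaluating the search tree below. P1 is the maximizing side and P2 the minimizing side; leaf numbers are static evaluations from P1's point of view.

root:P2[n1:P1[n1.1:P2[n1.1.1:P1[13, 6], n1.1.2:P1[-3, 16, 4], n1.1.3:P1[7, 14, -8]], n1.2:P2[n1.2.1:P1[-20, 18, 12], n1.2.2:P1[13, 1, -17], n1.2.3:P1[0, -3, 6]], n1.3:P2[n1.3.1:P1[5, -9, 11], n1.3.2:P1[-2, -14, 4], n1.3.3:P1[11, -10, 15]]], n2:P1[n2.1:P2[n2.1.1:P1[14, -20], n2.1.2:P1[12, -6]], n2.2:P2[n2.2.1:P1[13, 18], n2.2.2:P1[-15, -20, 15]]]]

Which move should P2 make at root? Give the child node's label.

n1.1.1 (P1): max(13, 6) = 13
n1.1.2 (P1): max(-3, 16, 4) = 16
n1.1.3 (P1): max(7, 14, -8) = 14
n1.1 (P2): min(13, 16, 14) = 13
n1.2.1 (P1): max(-20, 18, 12) = 18
n1.2.2 (P1): max(13, 1, -17) = 13
n1.2.3 (P1): max(0, -3, 6) = 6
n1.2 (P2): min(18, 13, 6) = 6
n1.3.1 (P1): max(5, -9, 11) = 11
n1.3.2 (P1): max(-2, -14, 4) = 4
n1.3.3 (P1): max(11, -10, 15) = 15
n1.3 (P2): min(11, 4, 15) = 4
n1 (P1): max(13, 6, 4) = 13
n2.1.1 (P1): max(14, -20) = 14
n2.1.2 (P1): max(12, -6) = 12
n2.1 (P2): min(14, 12) = 12
n2.2.1 (P1): max(13, 18) = 18
n2.2.2 (P1): max(-15, -20, 15) = 15
n2.2 (P2): min(18, 15) = 15
n2 (P1): max(12, 15) = 15
root (P2): min(13, 15) = 13
P2 at root wants the lowest of {n1=13, n2=15}, so chooses n1.

n1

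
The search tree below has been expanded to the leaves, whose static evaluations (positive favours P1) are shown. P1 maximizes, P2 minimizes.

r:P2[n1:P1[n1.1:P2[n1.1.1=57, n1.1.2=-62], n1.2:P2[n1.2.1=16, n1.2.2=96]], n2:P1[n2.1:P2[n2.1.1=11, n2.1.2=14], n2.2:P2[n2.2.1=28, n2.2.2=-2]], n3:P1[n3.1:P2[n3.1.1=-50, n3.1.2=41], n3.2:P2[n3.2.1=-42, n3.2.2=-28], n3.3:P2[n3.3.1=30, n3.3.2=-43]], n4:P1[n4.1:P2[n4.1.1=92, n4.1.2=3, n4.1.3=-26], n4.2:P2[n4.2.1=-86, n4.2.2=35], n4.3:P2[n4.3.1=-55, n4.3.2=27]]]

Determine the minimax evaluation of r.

-42

n1.1 (P2): min(57, -62) = -62
n1.2 (P2): min(16, 96) = 16
n1 (P1): max(-62, 16) = 16
n2.1 (P2): min(11, 14) = 11
n2.2 (P2): min(28, -2) = -2
n2 (P1): max(11, -2) = 11
n3.1 (P2): min(-50, 41) = -50
n3.2 (P2): min(-42, -28) = -42
n3.3 (P2): min(30, -43) = -43
n3 (P1): max(-50, -42, -43) = -42
n4.1 (P2): min(92, 3, -26) = -26
n4.2 (P2): min(-86, 35) = -86
n4.3 (P2): min(-55, 27) = -55
n4 (P1): max(-26, -86, -55) = -26
r (P2): min(16, 11, -42, -26) = -42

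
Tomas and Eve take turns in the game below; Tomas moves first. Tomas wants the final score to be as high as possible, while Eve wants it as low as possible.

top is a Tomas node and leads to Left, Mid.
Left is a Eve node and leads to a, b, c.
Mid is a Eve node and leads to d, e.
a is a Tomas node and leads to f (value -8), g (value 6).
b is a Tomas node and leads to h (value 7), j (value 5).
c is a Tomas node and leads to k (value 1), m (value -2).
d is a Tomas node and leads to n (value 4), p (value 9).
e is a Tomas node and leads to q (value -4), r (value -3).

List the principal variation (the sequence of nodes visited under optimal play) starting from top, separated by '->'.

a (Tomas): max(-8, 6) = 6
b (Tomas): max(7, 5) = 7
c (Tomas): max(1, -2) = 1
Left (Eve): min(6, 7, 1) = 1
d (Tomas): max(4, 9) = 9
e (Tomas): max(-4, -3) = -3
Mid (Eve): min(9, -3) = -3
top (Tomas): max(1, -3) = 1
At top, Tomas picks Left (highest: 1).
At Left, Eve picks c (lowest: 1).
At c, Tomas picks k (highest: 1).
Terminal value 1.

top -> Left -> c -> k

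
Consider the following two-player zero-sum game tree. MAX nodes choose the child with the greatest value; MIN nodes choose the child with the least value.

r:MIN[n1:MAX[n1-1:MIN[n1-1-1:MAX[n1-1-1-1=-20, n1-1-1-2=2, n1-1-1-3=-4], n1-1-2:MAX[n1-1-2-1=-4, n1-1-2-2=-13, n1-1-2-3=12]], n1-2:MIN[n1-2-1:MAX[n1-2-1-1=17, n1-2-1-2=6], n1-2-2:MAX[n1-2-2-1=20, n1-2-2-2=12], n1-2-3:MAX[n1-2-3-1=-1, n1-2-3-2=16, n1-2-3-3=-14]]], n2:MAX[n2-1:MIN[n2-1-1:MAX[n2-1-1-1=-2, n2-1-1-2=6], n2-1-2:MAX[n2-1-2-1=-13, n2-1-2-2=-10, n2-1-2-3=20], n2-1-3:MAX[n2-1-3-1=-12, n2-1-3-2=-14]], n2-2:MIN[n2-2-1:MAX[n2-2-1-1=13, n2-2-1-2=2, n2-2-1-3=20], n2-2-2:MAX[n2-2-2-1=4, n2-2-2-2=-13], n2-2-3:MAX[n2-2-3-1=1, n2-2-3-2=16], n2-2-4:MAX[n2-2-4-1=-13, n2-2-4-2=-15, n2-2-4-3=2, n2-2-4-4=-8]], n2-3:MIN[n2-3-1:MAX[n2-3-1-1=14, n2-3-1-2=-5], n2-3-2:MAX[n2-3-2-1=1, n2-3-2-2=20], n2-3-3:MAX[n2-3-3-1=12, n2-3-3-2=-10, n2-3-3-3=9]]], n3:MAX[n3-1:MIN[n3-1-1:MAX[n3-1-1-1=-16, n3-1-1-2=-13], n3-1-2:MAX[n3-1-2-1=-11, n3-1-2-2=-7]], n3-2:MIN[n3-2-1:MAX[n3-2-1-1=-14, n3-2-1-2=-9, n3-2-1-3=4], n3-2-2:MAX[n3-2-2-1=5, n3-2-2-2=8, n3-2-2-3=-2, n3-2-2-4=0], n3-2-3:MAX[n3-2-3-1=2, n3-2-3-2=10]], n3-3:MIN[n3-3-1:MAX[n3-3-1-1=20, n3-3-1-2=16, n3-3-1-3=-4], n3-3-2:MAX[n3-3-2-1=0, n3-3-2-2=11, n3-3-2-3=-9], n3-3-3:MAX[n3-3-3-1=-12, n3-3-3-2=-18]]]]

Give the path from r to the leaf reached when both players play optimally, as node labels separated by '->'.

n1-1-1 (MAX): max(-20, 2, -4) = 2
n1-1-2 (MAX): max(-4, -13, 12) = 12
n1-1 (MIN): min(2, 12) = 2
n1-2-1 (MAX): max(17, 6) = 17
n1-2-2 (MAX): max(20, 12) = 20
n1-2-3 (MAX): max(-1, 16, -14) = 16
n1-2 (MIN): min(17, 20, 16) = 16
n1 (MAX): max(2, 16) = 16
n2-1-1 (MAX): max(-2, 6) = 6
n2-1-2 (MAX): max(-13, -10, 20) = 20
n2-1-3 (MAX): max(-12, -14) = -12
n2-1 (MIN): min(6, 20, -12) = -12
n2-2-1 (MAX): max(13, 2, 20) = 20
n2-2-2 (MAX): max(4, -13) = 4
n2-2-3 (MAX): max(1, 16) = 16
n2-2-4 (MAX): max(-13, -15, 2, -8) = 2
n2-2 (MIN): min(20, 4, 16, 2) = 2
n2-3-1 (MAX): max(14, -5) = 14
n2-3-2 (MAX): max(1, 20) = 20
n2-3-3 (MAX): max(12, -10, 9) = 12
n2-3 (MIN): min(14, 20, 12) = 12
n2 (MAX): max(-12, 2, 12) = 12
n3-1-1 (MAX): max(-16, -13) = -13
n3-1-2 (MAX): max(-11, -7) = -7
n3-1 (MIN): min(-13, -7) = -13
n3-2-1 (MAX): max(-14, -9, 4) = 4
n3-2-2 (MAX): max(5, 8, -2, 0) = 8
n3-2-3 (MAX): max(2, 10) = 10
n3-2 (MIN): min(4, 8, 10) = 4
n3-3-1 (MAX): max(20, 16, -4) = 20
n3-3-2 (MAX): max(0, 11, -9) = 11
n3-3-3 (MAX): max(-12, -18) = -12
n3-3 (MIN): min(20, 11, -12) = -12
n3 (MAX): max(-13, 4, -12) = 4
r (MIN): min(16, 12, 4) = 4
At r, MIN picks n3 (lowest: 4).
At n3, MAX picks n3-2 (highest: 4).
At n3-2, MIN picks n3-2-1 (lowest: 4).
At n3-2-1, MAX picks n3-2-1-3 (highest: 4).
Terminal value 4.

r -> n3 -> n3-2 -> n3-2-1 -> n3-2-1-3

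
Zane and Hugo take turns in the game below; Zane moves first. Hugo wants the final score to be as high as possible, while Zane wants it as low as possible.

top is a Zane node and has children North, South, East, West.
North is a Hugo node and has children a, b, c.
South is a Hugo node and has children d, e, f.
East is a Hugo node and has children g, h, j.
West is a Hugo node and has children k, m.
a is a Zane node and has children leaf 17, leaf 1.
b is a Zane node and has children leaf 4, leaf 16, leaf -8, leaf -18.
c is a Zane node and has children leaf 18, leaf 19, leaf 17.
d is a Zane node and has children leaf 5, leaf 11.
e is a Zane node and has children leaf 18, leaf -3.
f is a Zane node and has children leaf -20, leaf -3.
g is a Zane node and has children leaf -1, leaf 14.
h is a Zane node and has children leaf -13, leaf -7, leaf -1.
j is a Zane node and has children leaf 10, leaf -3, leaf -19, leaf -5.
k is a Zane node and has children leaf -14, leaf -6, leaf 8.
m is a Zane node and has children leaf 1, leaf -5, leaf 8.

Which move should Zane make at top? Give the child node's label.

West

a (Zane): min(17, 1) = 1
b (Zane): min(4, 16, -8, -18) = -18
c (Zane): min(18, 19, 17) = 17
North (Hugo): max(1, -18, 17) = 17
d (Zane): min(5, 11) = 5
e (Zane): min(18, -3) = -3
f (Zane): min(-20, -3) = -20
South (Hugo): max(5, -3, -20) = 5
g (Zane): min(-1, 14) = -1
h (Zane): min(-13, -7, -1) = -13
j (Zane): min(10, -3, -19, -5) = -19
East (Hugo): max(-1, -13, -19) = -1
k (Zane): min(-14, -6, 8) = -14
m (Zane): min(1, -5, 8) = -5
West (Hugo): max(-14, -5) = -5
top (Zane): min(17, 5, -1, -5) = -5
Zane at top wants the lowest of {North=17, South=5, East=-1, West=-5}, so chooses West.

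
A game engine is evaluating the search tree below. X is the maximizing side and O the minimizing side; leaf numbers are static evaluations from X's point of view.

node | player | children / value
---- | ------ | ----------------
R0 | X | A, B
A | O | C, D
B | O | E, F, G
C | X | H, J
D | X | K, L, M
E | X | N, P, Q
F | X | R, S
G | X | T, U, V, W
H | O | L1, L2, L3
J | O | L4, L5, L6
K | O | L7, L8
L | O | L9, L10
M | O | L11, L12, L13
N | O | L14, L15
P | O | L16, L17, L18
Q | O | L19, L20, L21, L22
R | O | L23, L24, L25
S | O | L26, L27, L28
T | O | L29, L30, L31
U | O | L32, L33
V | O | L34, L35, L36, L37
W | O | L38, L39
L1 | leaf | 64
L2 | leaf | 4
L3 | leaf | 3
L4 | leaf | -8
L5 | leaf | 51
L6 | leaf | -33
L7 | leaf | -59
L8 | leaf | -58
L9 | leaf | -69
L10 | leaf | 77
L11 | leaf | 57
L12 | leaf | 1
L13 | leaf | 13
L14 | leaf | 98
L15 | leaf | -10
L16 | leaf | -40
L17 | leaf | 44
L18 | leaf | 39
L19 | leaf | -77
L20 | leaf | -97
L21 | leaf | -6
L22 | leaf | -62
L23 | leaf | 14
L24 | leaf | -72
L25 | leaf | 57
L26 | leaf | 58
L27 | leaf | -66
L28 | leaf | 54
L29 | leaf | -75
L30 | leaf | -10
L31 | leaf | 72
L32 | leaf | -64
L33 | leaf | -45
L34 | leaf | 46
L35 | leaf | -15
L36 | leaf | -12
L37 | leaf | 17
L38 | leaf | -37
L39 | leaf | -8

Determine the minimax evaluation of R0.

1

H (O): min(64, 4, 3) = 3
J (O): min(-8, 51, -33) = -33
C (X): max(3, -33) = 3
K (O): min(-59, -58) = -59
L (O): min(-69, 77) = -69
M (O): min(57, 1, 13) = 1
D (X): max(-59, -69, 1) = 1
A (O): min(3, 1) = 1
N (O): min(98, -10) = -10
P (O): min(-40, 44, 39) = -40
Q (O): min(-77, -97, -6, -62) = -97
E (X): max(-10, -40, -97) = -10
R (O): min(14, -72, 57) = -72
S (O): min(58, -66, 54) = -66
F (X): max(-72, -66) = -66
T (O): min(-75, -10, 72) = -75
U (O): min(-64, -45) = -64
V (O): min(46, -15, -12, 17) = -15
W (O): min(-37, -8) = -37
G (X): max(-75, -64, -15, -37) = -15
B (O): min(-10, -66, -15) = -66
R0 (X): max(1, -66) = 1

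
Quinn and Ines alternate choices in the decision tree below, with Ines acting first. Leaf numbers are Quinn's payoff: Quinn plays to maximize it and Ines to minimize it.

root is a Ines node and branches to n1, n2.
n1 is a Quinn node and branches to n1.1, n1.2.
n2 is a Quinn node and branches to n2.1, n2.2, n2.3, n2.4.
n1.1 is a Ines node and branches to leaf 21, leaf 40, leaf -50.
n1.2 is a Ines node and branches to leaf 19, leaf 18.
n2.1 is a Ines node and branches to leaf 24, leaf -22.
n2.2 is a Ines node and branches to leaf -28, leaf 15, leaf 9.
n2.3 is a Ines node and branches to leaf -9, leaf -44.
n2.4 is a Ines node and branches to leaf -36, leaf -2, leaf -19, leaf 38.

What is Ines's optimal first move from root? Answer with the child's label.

n2

n1.1 (Ines): min(21, 40, -50) = -50
n1.2 (Ines): min(19, 18) = 18
n1 (Quinn): max(-50, 18) = 18
n2.1 (Ines): min(24, -22) = -22
n2.2 (Ines): min(-28, 15, 9) = -28
n2.3 (Ines): min(-9, -44) = -44
n2.4 (Ines): min(-36, -2, -19, 38) = -36
n2 (Quinn): max(-22, -28, -44, -36) = -22
root (Ines): min(18, -22) = -22
Ines at root wants the lowest of {n1=18, n2=-22}, so chooses n2.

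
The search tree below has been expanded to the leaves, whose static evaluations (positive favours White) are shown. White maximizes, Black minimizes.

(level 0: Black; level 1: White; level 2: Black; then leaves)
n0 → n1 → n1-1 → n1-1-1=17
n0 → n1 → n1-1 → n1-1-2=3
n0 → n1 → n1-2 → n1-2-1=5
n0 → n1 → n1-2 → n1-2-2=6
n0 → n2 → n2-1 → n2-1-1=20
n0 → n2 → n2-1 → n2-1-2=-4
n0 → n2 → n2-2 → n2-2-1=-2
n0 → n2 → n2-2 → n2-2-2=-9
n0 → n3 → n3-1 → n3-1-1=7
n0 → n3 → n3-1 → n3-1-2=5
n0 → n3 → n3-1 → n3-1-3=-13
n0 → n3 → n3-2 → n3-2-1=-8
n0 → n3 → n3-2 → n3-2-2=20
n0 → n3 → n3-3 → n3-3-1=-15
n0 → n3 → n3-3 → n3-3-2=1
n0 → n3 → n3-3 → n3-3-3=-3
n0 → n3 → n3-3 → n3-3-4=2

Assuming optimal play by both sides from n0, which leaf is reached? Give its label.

n3-2-1

n1-1 (Black): min(17, 3) = 3
n1-2 (Black): min(5, 6) = 5
n1 (White): max(3, 5) = 5
n2-1 (Black): min(20, -4) = -4
n2-2 (Black): min(-2, -9) = -9
n2 (White): max(-4, -9) = -4
n3-1 (Black): min(7, 5, -13) = -13
n3-2 (Black): min(-8, 20) = -8
n3-3 (Black): min(-15, 1, -3, 2) = -15
n3 (White): max(-13, -8, -15) = -8
n0 (Black): min(5, -4, -8) = -8
At n0, Black picks n3 (lowest: -8).
At n3, White picks n3-2 (highest: -8).
At n3-2, Black picks n3-2-1 (lowest: -8).
Terminal value -8.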